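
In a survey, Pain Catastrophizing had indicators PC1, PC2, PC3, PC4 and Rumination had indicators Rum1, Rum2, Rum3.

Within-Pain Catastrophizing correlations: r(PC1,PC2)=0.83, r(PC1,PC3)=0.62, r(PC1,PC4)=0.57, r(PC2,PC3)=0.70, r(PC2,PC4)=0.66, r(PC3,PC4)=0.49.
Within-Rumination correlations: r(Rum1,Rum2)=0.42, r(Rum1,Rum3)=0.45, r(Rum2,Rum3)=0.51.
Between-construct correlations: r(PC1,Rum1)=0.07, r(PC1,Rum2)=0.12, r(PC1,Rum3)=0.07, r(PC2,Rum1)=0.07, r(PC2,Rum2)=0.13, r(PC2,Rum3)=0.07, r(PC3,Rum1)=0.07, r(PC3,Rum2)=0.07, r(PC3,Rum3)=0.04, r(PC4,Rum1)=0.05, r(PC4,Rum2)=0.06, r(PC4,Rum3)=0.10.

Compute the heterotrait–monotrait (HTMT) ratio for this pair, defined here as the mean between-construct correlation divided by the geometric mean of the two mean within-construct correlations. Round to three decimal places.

Between-construct mean = 0.92/12 = 0.0767.
Mean within-PC = 3.87/6 = 0.6450; mean within-Rum = 1.38/3 = 0.4600.
Geometric mean = √(0.6450 × 0.4600) = 0.5447.
HTMT = 0.0767 / 0.5447 = 0.141.

0.141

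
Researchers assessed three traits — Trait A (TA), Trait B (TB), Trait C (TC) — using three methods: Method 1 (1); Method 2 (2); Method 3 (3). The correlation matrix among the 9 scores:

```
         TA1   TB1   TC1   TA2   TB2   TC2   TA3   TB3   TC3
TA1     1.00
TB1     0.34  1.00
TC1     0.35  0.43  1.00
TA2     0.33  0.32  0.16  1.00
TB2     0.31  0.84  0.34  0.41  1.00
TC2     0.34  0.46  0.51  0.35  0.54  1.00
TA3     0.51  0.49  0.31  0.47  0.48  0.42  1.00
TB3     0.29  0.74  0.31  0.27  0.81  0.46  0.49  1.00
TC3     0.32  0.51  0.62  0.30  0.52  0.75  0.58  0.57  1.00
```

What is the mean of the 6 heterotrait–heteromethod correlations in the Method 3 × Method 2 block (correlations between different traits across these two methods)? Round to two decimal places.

0.41

HTHM values (method 3 × method 2): 0.48, 0.42, 0.27, 0.46, 0.30, 0.52; mean = 2.45/6 = 0.41.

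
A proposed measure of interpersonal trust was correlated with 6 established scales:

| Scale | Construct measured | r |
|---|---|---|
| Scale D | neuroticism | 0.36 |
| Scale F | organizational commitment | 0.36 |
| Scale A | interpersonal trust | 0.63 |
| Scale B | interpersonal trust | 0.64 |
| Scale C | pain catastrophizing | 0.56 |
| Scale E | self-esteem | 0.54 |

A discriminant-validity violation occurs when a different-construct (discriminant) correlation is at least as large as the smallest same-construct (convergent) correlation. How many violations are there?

Convergent (same construct = interpersonal trust): Scale A, Scale B.
Smallest convergent = 0.63. Discriminant values: 0.36, 0.36, 0.56, 0.54; count ≥ 0.63 → 0.

0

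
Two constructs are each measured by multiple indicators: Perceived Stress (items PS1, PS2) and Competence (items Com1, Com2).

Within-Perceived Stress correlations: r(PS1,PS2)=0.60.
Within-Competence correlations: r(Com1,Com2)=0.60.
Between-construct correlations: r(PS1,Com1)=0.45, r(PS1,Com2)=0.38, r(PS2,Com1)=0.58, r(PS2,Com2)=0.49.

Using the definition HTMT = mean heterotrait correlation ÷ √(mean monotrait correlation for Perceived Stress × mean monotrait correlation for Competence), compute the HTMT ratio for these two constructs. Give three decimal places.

0.792

Between-construct mean = 1.90/4 = 0.4750.
Mean within-PS = 0.60/1 = 0.6000; mean within-Com = 0.60/1 = 0.6000.
Geometric mean = √(0.6000 × 0.6000) = 0.6000.
HTMT = 0.4750 / 0.6000 = 0.792.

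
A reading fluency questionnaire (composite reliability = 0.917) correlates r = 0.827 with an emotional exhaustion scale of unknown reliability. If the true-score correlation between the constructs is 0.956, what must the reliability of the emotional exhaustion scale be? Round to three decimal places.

r_true = r_obs / √(r_xx · r_yy) ⇒ 0.956 = 0.827 / √(0.917 · r_yy).
√(0.917 · r_yy) = 0.827 / 0.956 = 0.8651; 0.917 · r_yy = 0.7484; r_yy = 0.7484 / 0.917 ≈ 0.816.

0.816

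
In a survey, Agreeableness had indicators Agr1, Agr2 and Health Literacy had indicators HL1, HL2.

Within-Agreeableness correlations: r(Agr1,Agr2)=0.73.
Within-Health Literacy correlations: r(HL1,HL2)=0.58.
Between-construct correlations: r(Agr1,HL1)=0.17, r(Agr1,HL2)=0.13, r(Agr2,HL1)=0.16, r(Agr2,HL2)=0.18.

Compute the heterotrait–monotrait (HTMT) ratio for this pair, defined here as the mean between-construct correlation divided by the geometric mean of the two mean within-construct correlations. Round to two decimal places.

0.25

Mean heterotrait r = 0.64/4 = 0.1600.
Mean within-Agr = 0.73/1 = 0.7300; mean within-HL = 0.58/1 = 0.5800.
Geometric mean = √(0.7300 × 0.5800) = 0.6507.
HTMT = 0.1600 / 0.6507 = 0.25.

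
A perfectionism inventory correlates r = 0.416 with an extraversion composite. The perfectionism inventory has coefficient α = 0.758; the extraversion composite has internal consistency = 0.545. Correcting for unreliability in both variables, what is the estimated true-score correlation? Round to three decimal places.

r_true = r_obs / √(r_xx · r_yy) = 0.416 / √(0.758 × 0.545) = 0.416 / √0.413110 = 0.416 / 0.6427 ≈ 0.647.

0.647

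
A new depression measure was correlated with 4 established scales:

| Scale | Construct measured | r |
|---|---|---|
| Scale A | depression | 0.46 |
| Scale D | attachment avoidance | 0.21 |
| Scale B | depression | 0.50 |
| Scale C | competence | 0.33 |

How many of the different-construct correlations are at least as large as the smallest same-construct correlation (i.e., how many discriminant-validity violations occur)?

0

Convergent (same construct = depression): Scale A, Scale B.
Smallest convergent = 0.46. Discriminant values: 0.21, 0.33; count ≥ 0.46 → 0.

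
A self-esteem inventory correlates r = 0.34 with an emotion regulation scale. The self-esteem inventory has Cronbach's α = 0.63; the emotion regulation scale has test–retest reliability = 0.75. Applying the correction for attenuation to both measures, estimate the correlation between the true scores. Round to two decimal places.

0.49

r_true = r_obs / √(r_xx · r_yy) = 0.34 / √(0.63 × 0.75) = 0.34 / √0.4725 = 0.34 / 0.6874 ≈ 0.49.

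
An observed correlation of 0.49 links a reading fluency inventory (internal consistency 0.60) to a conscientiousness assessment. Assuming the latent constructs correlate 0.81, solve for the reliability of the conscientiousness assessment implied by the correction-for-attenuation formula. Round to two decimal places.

0.61

r_true = r_obs / √(r_xx · r_yy) ⇒ 0.81 = 0.49 / √(0.60 · r_yy).
√(0.60 · r_yy) = 0.49 / 0.81 = 0.6049; 0.60 · r_yy = 0.3659; r_yy = 0.3659 / 0.60 ≈ 0.61.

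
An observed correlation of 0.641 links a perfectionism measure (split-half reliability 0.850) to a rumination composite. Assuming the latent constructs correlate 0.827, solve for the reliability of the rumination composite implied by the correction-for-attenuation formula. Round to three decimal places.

r_true = r_obs / √(r_xx · r_yy) ⇒ 0.827 = 0.641 / √(0.850 · r_yy).
√(0.850 · r_yy) = 0.641 / 0.827 = 0.7751; 0.850 · r_yy = 0.6008; r_yy = 0.6008 / 0.850 ≈ 0.707.

0.707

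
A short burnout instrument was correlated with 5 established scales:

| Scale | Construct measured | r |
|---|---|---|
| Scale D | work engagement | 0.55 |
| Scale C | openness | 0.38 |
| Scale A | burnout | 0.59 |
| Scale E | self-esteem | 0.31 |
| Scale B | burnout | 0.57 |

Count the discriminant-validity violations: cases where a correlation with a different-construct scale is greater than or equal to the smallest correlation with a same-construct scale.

0

Convergent (same construct = burnout): Scale A, Scale B.
Smallest convergent = 0.57. Discriminant values: 0.55, 0.38, 0.31; count ≥ 0.57 → 0.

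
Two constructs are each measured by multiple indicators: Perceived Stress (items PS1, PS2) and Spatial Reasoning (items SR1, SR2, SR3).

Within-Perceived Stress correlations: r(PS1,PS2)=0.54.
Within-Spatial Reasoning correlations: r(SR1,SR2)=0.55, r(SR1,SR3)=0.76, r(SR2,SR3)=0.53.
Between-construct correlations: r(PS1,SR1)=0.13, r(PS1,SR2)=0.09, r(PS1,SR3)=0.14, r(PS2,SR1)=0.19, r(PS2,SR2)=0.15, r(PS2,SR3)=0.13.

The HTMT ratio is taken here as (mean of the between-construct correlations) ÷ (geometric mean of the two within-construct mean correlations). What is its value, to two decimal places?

Mean heterotrait r = 0.83/6 = 0.1383.
Mean within-PS = 0.54/1 = 0.5400; mean within-SR = 1.84/3 = 0.6133.
Geometric mean = √(0.5400 × 0.6133) = 0.5755.
HTMT = 0.1383 / 0.5755 = 0.24.

0.24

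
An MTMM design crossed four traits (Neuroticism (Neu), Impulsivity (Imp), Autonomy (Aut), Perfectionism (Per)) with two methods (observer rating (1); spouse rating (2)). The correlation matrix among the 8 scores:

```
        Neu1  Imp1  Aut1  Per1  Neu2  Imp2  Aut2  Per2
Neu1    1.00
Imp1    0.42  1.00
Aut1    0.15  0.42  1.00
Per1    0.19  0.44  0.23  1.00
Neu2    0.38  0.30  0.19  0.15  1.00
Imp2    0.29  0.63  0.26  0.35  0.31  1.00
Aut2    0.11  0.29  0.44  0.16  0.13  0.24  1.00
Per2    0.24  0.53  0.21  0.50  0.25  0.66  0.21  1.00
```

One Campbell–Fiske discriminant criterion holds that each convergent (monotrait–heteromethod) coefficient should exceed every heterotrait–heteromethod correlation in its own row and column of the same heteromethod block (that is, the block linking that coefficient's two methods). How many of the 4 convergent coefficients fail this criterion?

Checking each validity diagonal entry against its comparison values:
Neu (methods 1·2): 0.38 vs {0.29, 0.30, 0.11, 0.19, 0.24, 0.15} → pass.
Imp (methods 1·2): 0.63 vs {0.30, 0.29, 0.29, 0.26, 0.53, 0.35} → pass.
Aut (methods 1·2): 0.44 vs {0.19, 0.11, 0.26, 0.29, 0.21, 0.16} → pass.
Per (methods 1·2): 0.50 vs {0.15, 0.24, 0.35, 0.53, 0.16, 0.21} → fail.
1 of 4 fail.

1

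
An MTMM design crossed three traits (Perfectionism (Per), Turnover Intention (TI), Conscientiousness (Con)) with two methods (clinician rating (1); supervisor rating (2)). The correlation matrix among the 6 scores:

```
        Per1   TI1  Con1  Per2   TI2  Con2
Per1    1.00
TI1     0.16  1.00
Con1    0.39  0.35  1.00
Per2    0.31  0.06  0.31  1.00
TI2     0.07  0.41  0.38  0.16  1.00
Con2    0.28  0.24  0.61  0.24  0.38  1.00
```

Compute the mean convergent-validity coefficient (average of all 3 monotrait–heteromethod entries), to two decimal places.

0.44

Convergent values: 0.31, 0.41, 0.61; mean = 1.33/3 = 0.44.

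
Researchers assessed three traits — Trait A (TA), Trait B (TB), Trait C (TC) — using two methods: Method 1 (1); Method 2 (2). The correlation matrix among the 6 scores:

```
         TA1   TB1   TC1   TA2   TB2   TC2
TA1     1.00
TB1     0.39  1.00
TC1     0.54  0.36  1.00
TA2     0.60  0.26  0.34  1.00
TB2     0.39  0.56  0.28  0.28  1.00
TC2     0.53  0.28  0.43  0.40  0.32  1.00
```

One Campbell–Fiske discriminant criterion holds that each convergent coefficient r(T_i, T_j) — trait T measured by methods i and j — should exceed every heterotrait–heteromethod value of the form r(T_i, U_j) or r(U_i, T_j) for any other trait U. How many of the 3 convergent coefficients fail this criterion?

Convergent coefficients and their comparison sets:
TA (methods 1·2): 0.60 vs {0.39, 0.26, 0.53, 0.34} → pass.
TB (methods 1·2): 0.56 vs {0.26, 0.39, 0.28, 0.28} → pass.
TC (methods 1·2): 0.43 vs {0.34, 0.53, 0.28, 0.28} → fail.
1 of 3 fail.

1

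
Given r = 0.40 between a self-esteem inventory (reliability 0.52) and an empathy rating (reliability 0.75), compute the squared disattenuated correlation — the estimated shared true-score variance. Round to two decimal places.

0.41

Disattenuated r = 0.40 / √(0.52 × 0.75) = 0.40 / 0.6245 = 0.6405.
Shared true-score variance = 0.6405² = 0.4102 ≈ 0.41.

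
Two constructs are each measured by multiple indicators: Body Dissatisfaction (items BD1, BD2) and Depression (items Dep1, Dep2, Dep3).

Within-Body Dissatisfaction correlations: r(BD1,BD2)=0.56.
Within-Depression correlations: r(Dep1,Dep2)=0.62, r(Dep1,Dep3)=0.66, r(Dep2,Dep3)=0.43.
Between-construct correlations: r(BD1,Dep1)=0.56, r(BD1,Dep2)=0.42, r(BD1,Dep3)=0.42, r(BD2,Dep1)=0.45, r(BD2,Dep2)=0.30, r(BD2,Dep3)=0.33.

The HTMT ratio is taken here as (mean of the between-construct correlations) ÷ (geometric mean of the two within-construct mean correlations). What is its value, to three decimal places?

Between-construct mean = 2.48/6 = 0.4133.
Mean within-BD = 0.56/1 = 0.5600; mean within-Dep = 1.71/3 = 0.5700.
Geometric mean = √(0.5600 × 0.5700) = 0.5650.
HTMT = 0.4133 / 0.5650 = 0.732.

0.732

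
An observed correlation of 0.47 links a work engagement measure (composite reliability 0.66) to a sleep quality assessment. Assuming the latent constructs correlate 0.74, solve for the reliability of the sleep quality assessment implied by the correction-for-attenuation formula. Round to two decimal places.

0.61

r_true = r_obs / √(r_xx · r_yy) ⇒ 0.74 = 0.47 / √(0.66 · r_yy).
√(0.66 · r_yy) = 0.47 / 0.74 = 0.6351; 0.66 · r_yy = 0.4034; r_yy = 0.4034 / 0.66 ≈ 0.61.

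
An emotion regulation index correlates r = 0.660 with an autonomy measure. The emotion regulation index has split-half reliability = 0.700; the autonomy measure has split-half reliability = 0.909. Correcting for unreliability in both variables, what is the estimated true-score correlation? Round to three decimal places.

0.827

r_true = r_obs / √(r_xx · r_yy) = 0.660 / √(0.700 × 0.909) = 0.660 / √0.636300 = 0.660 / 0.7977 ≈ 0.827.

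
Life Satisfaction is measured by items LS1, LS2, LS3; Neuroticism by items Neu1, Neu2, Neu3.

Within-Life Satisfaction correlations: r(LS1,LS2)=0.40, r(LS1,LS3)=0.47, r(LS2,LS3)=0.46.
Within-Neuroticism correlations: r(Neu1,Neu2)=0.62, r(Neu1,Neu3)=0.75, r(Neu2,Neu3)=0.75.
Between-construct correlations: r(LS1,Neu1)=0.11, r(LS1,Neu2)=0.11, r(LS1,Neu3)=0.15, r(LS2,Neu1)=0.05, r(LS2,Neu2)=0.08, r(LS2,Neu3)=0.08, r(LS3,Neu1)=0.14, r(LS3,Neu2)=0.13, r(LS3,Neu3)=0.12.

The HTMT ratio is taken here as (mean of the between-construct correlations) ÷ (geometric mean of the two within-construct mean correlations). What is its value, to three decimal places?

0.193

Mean between = 0.97/9 = 0.1078.
Mean within-LS = 1.33/3 = 0.4433; mean within-Neu = 2.12/3 = 0.7067.
Geometric mean = √(0.4433 × 0.7067) = 0.5597.
HTMT = 0.1078 / 0.5597 = 0.193.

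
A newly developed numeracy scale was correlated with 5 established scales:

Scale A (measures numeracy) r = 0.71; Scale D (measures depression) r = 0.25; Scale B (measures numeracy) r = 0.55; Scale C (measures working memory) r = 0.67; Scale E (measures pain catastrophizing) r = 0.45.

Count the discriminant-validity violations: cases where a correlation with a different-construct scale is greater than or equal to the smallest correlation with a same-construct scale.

Convergent (same construct = numeracy): Scale A, Scale B.
Smallest convergent = 0.55. Discriminant values: 0.25, 0.67, 0.45; count ≥ 0.55 → 1.

1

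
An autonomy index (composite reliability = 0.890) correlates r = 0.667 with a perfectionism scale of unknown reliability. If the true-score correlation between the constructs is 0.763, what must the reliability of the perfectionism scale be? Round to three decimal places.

0.859

r_true = r_obs / √(r_xx · r_yy) ⇒ 0.763 = 0.667 / √(0.890 · r_yy).
√(0.890 · r_yy) = 0.667 / 0.763 = 0.8742; 0.890 · r_yy = 0.7642; r_yy = 0.7642 / 0.890 ≈ 0.859.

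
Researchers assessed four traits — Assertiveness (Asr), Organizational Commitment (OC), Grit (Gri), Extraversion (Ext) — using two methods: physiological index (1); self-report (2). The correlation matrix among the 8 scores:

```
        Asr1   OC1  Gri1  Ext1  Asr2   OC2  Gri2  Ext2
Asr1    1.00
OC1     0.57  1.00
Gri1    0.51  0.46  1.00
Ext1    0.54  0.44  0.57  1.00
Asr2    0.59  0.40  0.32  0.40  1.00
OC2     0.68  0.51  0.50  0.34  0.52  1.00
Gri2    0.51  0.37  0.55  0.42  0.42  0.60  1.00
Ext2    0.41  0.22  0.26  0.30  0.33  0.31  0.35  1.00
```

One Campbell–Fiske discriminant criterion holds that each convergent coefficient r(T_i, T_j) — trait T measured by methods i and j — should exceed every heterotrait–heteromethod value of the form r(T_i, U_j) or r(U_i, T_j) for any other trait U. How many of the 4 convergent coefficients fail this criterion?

Convergent coefficients and their comparison sets:
Asr (methods 1·2): 0.59 vs {0.68, 0.40, 0.51, 0.32, 0.41, 0.40} → fail.
OC (methods 1·2): 0.51 vs {0.40, 0.68, 0.37, 0.50, 0.22, 0.34} → fail.
Gri (methods 1·2): 0.55 vs {0.32, 0.51, 0.50, 0.37, 0.26, 0.42} → pass.
Ext (methods 1·2): 0.30 vs {0.40, 0.41, 0.34, 0.22, 0.42, 0.26} → fail.
3 of 4 fail.

3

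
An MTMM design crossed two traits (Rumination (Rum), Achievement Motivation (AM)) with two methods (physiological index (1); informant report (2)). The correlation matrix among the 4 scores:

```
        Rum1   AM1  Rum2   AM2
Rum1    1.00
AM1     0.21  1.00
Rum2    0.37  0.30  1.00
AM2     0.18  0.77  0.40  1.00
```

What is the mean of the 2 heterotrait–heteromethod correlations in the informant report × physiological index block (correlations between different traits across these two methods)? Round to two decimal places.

HTHM values (method 2 × method 1): 0.30, 0.18; mean = 0.48/2 = 0.24.

0.24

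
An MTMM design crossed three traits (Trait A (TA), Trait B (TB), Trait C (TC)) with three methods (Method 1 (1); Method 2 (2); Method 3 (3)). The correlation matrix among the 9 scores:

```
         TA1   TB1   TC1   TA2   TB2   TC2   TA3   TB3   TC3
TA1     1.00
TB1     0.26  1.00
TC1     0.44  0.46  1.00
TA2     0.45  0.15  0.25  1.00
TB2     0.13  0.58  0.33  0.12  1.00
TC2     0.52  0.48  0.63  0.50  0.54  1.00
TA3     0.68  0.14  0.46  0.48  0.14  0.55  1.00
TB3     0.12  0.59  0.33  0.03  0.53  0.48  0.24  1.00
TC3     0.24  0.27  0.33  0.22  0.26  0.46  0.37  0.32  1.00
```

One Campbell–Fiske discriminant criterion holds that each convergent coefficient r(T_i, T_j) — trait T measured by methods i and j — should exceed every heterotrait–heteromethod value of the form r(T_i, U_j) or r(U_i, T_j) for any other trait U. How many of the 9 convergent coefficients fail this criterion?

4

Convergent coefficients and their comparison sets:
TA (methods 1·2): 0.45 vs {0.13, 0.15, 0.52, 0.25} → fail.
TA (methods 1·3): 0.68 vs {0.12, 0.14, 0.24, 0.46} → pass.
TA (methods 2·3): 0.48 vs {0.03, 0.14, 0.22, 0.55} → fail.
TB (methods 1·2): 0.58 vs {0.15, 0.13, 0.48, 0.33} → pass.
TB (methods 1·3): 0.59 vs {0.14, 0.12, 0.27, 0.33} → pass.
TB (methods 2·3): 0.53 vs {0.14, 0.03, 0.26, 0.48} → pass.
TC (methods 1·2): 0.63 vs {0.25, 0.52, 0.33, 0.48} → pass.
TC (methods 1·3): 0.33 vs {0.46, 0.24, 0.33, 0.27} → fail.
TC (methods 2·3): 0.46 vs {0.55, 0.22, 0.48, 0.26} → fail.
4 of 9 fail.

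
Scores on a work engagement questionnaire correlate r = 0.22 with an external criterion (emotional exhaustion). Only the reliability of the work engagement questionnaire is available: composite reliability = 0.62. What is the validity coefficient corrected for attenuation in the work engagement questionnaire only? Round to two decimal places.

0.28

Single correction: r_c = r_obs / √r_xx = 0.22 / √0.62 = 0.22 / 0.7874 ≈ 0.28.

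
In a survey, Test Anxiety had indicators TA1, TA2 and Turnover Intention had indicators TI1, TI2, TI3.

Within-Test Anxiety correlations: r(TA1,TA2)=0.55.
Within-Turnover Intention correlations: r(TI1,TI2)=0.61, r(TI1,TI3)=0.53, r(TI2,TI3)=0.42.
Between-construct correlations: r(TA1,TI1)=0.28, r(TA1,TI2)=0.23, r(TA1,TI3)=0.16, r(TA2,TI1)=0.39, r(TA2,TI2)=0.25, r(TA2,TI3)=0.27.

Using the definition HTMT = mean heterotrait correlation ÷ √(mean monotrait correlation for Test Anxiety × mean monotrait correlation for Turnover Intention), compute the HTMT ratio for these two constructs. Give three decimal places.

Mean heterotrait r = 1.58/6 = 0.2633.
Mean within-TA = 0.55/1 = 0.5500; mean within-TI = 1.56/3 = 0.5200.
Geometric mean = √(0.5500 × 0.5200) = 0.5348.
HTMT = 0.2633 / 0.5348 = 0.492.

0.492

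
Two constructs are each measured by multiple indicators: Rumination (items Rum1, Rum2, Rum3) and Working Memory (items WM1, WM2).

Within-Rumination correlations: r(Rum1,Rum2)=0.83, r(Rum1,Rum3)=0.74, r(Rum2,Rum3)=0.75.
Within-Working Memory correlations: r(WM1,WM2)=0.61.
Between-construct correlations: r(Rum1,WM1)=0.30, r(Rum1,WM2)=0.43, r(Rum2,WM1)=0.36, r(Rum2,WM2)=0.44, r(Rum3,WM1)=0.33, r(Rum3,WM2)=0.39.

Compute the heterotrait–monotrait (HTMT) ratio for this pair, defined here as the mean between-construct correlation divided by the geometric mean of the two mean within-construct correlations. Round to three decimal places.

0.546

Between-construct mean = 2.25/6 = 0.3750.
Mean within-Rum = 2.32/3 = 0.7733; mean within-WM = 0.61/1 = 0.6100.
Geometric mean = √(0.7733 × 0.6100) = 0.6868.
HTMT = 0.3750 / 0.6868 = 0.546.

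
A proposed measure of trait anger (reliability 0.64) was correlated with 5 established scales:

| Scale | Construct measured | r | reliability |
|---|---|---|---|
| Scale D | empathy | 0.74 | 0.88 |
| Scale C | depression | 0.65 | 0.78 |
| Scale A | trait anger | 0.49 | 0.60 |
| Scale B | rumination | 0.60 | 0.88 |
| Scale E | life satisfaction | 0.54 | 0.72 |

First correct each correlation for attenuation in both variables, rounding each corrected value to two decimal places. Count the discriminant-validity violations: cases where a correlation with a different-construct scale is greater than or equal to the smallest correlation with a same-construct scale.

Disattenuated r (r / √(r_scale · r_new)):
  Scale D (disc): 0.74 / √(0.88·0.64) = 0.99
  Scale C (disc): 0.65 / √(0.78·0.64) = 0.92
  Scale A (conv): 0.49 / √(0.60·0.64) = 0.79
  Scale B (disc): 0.60 / √(0.88·0.64) = 0.80
  Scale E (disc): 0.54 / √(0.72·0.64) = 0.80
Smallest convergent = 0.79. Discriminant values: 0.99, 0.92, 0.80, 0.80; count ≥ 0.79 → 4.

4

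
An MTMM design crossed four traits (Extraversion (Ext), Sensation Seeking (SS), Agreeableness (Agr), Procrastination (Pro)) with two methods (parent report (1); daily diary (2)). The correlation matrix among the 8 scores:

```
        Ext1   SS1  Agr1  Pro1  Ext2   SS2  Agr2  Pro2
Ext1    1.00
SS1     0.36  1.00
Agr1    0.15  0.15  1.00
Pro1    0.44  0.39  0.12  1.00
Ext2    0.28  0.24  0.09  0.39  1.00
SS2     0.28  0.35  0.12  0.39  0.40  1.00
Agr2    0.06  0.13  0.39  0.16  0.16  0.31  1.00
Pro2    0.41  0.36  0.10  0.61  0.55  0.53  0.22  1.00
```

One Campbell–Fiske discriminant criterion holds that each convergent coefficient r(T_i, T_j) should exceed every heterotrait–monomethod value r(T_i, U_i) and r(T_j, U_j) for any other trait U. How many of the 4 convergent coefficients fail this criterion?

2

Each convergent coefficient versus the relevant comparison correlations:
Ext (methods 1·2): 0.28 vs {0.36, 0.40, 0.15, 0.16, 0.44, 0.55} → fail.
SS (methods 1·2): 0.35 vs {0.36, 0.40, 0.15, 0.31, 0.39, 0.53} → fail.
Agr (methods 1·2): 0.39 vs {0.15, 0.16, 0.15, 0.31, 0.12, 0.22} → pass.
Pro (methods 1·2): 0.61 vs {0.44, 0.55, 0.39, 0.53, 0.12, 0.22} → pass.
2 of 4 fail.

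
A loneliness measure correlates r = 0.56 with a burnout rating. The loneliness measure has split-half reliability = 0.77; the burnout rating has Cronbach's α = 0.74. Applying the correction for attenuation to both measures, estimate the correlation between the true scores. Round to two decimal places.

r_true = r_obs / √(r_xx · r_yy) = 0.56 / √(0.77 × 0.74) = 0.56 / √0.5698 = 0.56 / 0.7549 ≈ 0.74.

0.74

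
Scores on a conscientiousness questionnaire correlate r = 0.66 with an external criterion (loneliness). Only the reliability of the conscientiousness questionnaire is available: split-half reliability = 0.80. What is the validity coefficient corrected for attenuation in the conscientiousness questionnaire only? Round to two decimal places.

0.74

Single correction: r_c = r_obs / √r_xx = 0.66 / √0.80 = 0.66 / 0.8944 ≈ 0.74.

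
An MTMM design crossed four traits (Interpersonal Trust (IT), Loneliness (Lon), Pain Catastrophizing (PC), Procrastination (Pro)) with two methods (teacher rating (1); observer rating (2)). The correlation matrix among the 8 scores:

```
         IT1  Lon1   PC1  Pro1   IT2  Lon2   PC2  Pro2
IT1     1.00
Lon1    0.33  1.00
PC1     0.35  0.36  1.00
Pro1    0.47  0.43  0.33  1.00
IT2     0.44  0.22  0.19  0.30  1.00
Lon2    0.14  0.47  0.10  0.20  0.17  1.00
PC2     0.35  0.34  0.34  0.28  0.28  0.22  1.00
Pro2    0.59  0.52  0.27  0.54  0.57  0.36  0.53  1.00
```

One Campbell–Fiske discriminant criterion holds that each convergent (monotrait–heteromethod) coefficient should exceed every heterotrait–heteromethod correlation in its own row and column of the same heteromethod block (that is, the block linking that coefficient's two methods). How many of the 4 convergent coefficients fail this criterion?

4

Convergent coefficients and their comparison sets:
IT (methods 1·2): 0.44 vs {0.14, 0.22, 0.35, 0.19, 0.59, 0.30} → fail.
Lon (methods 1·2): 0.47 vs {0.22, 0.14, 0.34, 0.10, 0.52, 0.20} → fail.
PC (methods 1·2): 0.34 vs {0.19, 0.35, 0.10, 0.34, 0.27, 0.28} → fail.
Pro (methods 1·2): 0.54 vs {0.30, 0.59, 0.20, 0.52, 0.28, 0.27} → fail.
4 of 4 fail.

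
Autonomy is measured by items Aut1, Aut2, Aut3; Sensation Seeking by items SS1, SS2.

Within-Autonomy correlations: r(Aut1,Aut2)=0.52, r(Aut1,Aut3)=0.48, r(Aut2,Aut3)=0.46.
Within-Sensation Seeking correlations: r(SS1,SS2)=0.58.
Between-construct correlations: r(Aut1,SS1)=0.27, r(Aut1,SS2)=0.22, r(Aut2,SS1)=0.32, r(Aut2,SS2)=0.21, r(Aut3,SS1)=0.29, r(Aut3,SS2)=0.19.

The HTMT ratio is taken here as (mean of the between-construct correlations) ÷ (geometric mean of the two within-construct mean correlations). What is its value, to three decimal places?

0.471

Between-construct mean = 1.50/6 = 0.2500.
Mean within-Aut = 1.46/3 = 0.4867; mean within-SS = 0.58/1 = 0.5800.
Geometric mean = √(0.4867 × 0.5800) = 0.5313.
HTMT = 0.2500 / 0.5313 = 0.471.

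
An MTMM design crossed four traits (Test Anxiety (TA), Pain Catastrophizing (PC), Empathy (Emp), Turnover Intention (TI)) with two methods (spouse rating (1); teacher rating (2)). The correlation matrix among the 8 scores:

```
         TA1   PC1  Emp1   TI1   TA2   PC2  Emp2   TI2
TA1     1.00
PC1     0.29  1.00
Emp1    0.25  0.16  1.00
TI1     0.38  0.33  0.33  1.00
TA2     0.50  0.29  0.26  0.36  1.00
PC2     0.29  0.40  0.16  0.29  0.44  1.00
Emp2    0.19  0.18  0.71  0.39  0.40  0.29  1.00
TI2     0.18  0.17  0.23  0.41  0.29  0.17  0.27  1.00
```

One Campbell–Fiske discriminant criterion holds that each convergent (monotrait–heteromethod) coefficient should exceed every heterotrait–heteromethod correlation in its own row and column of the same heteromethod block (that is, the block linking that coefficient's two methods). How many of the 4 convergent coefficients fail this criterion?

0

Checking each validity diagonal entry against its comparison values:
TA (methods 1·2): 0.50 vs {0.29, 0.29, 0.19, 0.26, 0.18, 0.36} → pass.
PC (methods 1·2): 0.40 vs {0.29, 0.29, 0.18, 0.16, 0.17, 0.29} → pass.
Emp (methods 1·2): 0.71 vs {0.26, 0.19, 0.16, 0.18, 0.23, 0.39} → pass.
TI (methods 1·2): 0.41 vs {0.36, 0.18, 0.29, 0.17, 0.39, 0.23} → pass.
0 of 4 fail.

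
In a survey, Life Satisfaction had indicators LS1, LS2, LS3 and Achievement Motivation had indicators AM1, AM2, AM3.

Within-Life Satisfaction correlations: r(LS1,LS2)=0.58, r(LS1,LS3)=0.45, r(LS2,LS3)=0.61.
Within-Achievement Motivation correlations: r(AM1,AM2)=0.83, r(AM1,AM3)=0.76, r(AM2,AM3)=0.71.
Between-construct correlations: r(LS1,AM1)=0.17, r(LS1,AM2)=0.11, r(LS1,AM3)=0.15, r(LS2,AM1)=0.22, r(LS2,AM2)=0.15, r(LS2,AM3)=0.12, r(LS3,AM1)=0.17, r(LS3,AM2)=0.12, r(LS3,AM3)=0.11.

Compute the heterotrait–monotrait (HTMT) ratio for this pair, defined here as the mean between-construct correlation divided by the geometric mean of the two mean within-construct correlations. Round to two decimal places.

Between-construct mean = 1.32/9 = 0.1467.
Mean within-LS = 1.64/3 = 0.5467; mean within-AM = 2.30/3 = 0.7667.
Geometric mean = √(0.5467 × 0.7667) = 0.6474.
HTMT = 0.1467 / 0.6474 = 0.23.

0.23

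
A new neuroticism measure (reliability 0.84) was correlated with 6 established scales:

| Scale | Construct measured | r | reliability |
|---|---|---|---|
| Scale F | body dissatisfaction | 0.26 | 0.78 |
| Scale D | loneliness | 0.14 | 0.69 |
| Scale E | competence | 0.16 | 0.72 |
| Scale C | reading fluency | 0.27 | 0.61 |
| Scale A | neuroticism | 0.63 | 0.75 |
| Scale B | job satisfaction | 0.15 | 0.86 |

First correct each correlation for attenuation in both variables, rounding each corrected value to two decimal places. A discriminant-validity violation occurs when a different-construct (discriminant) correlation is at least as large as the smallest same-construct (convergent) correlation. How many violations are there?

Disattenuated r (r / √(r_scale · r_new)):
  Scale F (disc): 0.26 / √(0.78·0.84) = 0.32
  Scale D (disc): 0.14 / √(0.69·0.84) = 0.18
  Scale E (disc): 0.16 / √(0.72·0.84) = 0.21
  Scale C (disc): 0.27 / √(0.61·0.84) = 0.38
  Scale A (conv): 0.63 / √(0.75·0.84) = 0.79
  Scale B (disc): 0.15 / √(0.86·0.84) = 0.18
Smallest convergent = 0.79. Discriminant values: 0.32, 0.18, 0.21, 0.38, 0.18; count ≥ 0.79 → 0.

0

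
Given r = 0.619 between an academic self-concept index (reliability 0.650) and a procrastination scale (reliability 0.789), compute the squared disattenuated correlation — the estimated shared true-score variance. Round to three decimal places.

Disattenuated r = 0.619 / √(0.650 × 0.789) = 0.619 / 0.7161 = 0.8644.
Shared true-score variance = 0.8644² = 0.7472 ≈ 0.747.

0.747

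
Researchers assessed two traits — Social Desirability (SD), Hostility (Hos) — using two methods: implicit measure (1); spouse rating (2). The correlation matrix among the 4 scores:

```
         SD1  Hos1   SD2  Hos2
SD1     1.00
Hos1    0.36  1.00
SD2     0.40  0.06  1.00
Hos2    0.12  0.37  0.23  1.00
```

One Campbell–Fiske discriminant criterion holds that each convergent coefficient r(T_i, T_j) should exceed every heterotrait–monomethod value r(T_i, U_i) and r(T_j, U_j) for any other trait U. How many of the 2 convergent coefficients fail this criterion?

Checking each validity diagonal entry against its comparison values:
SD (methods 1·2): 0.40 vs {0.36, 0.23} → pass.
Hos (methods 1·2): 0.37 vs {0.36, 0.23} → pass.
0 of 2 fail.

0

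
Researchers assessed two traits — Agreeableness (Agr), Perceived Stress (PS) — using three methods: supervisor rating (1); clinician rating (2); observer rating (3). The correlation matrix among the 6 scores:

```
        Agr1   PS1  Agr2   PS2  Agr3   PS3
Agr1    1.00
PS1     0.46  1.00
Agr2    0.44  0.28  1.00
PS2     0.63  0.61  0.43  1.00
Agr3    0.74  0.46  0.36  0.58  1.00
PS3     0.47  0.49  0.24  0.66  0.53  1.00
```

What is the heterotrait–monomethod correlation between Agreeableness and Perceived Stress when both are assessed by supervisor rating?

0.46

Different traits, same method: r(Agr1, PS1) = 0.46.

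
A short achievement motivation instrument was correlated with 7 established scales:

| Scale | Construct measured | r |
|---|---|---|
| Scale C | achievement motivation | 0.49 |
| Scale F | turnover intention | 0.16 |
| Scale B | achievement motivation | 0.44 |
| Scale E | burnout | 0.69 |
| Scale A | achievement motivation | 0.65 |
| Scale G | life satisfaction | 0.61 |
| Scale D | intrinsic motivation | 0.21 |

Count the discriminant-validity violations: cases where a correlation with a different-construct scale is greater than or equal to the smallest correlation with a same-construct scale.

2

Convergent (same construct = achievement motivation): Scale C, Scale B, Scale A.
Smallest convergent = 0.44. Discriminant values: 0.16, 0.69, 0.61, 0.21; count ≥ 0.44 → 2.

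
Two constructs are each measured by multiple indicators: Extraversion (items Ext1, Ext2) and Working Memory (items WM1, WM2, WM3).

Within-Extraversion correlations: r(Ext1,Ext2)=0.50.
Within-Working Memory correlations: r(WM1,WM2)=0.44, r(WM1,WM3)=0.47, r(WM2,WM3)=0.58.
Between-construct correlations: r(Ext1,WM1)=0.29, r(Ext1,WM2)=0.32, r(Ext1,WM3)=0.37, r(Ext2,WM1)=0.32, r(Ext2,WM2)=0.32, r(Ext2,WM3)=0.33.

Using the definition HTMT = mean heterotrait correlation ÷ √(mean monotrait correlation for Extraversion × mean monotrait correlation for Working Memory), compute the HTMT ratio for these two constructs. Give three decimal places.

Mean between = 1.95/6 = 0.3250.
Mean within-Ext = 0.50/1 = 0.5000; mean within-WM = 1.49/3 = 0.4967.
Geometric mean = √(0.5000 × 0.4967) = 0.4983.
HTMT = 0.3250 / 0.4983 = 0.652.

0.652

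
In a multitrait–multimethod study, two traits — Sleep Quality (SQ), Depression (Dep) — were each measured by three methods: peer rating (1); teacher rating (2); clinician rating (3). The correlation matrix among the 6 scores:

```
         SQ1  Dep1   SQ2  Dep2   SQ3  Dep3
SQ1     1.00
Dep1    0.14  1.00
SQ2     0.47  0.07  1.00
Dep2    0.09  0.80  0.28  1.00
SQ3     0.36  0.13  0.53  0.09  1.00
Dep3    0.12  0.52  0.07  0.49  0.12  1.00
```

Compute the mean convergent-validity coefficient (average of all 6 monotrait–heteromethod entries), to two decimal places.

0.53

Convergent values: 0.47, 0.36, 0.53, 0.80, 0.52, 0.49; mean = 3.17/6 = 0.53.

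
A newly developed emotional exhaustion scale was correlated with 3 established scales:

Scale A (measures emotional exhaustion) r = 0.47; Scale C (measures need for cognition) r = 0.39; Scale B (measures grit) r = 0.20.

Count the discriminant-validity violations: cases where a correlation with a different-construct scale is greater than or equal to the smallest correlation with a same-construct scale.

0

Convergent (same construct = emotional exhaustion): Scale A.
Smallest convergent = 0.47. Discriminant values: 0.39, 0.20; count ≥ 0.47 → 0.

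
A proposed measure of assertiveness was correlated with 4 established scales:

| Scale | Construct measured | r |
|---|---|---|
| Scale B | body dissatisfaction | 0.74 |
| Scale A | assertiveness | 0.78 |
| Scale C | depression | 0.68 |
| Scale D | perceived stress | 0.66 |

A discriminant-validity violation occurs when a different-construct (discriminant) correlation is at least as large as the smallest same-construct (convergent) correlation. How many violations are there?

0

Convergent (same construct = assertiveness): Scale A.
Smallest convergent = 0.78. Discriminant values: 0.74, 0.68, 0.66; count ≥ 0.78 → 0.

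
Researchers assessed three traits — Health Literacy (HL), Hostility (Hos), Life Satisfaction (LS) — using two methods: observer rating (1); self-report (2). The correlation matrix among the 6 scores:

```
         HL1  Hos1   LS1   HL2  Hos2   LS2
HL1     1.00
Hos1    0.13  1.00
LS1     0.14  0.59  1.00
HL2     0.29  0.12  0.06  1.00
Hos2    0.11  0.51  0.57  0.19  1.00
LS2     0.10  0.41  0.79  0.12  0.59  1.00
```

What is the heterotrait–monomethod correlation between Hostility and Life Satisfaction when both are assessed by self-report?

0.59

Different traits, same method: r(Hos2, LS2) = 0.59.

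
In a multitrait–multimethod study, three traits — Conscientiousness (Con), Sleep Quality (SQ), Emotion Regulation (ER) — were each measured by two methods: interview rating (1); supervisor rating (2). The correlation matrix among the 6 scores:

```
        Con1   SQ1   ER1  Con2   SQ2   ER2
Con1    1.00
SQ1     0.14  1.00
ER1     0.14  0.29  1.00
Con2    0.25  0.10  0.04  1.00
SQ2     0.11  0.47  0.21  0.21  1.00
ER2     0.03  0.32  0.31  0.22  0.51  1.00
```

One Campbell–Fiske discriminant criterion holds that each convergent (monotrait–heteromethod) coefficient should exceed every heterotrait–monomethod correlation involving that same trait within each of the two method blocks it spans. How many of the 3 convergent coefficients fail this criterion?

2

Each convergent coefficient versus the relevant comparison correlations:
Con (methods 1·2): 0.25 vs {0.14, 0.21, 0.14, 0.22} → pass.
SQ (methods 1·2): 0.47 vs {0.14, 0.21, 0.29, 0.51} → fail.
ER (methods 1·2): 0.31 vs {0.14, 0.22, 0.29, 0.51} → fail.
2 of 3 fail.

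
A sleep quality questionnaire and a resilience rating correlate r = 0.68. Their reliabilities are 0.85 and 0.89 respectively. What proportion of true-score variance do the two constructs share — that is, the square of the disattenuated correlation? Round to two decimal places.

Disattenuated r = 0.68 / √(0.85 × 0.89) = 0.68 / 0.8698 = 0.7818.
Shared true-score variance = 0.7818² = 0.6112 ≈ 0.61.

0.61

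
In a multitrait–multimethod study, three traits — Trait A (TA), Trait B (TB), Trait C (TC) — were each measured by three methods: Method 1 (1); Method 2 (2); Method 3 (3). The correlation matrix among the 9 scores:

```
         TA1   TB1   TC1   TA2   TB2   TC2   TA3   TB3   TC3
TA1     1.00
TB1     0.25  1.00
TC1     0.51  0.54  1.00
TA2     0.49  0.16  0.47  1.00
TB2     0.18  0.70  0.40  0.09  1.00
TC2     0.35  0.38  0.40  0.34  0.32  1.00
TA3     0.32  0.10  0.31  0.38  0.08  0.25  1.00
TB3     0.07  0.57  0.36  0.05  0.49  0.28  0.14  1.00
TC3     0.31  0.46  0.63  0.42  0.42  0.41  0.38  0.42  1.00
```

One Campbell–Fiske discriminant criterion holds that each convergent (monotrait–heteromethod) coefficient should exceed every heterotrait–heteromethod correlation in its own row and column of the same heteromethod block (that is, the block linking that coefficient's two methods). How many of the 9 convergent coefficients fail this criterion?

3

Each convergent coefficient versus the relevant comparison correlations:
TA (methods 1·2): 0.49 vs {0.18, 0.16, 0.35, 0.47} → pass.
TA (methods 1·3): 0.32 vs {0.07, 0.10, 0.31, 0.31} → pass.
TA (methods 2·3): 0.38 vs {0.05, 0.08, 0.42, 0.25} → fail.
TB (methods 1·2): 0.70 vs {0.16, 0.18, 0.38, 0.40} → pass.
TB (methods 1·3): 0.57 vs {0.10, 0.07, 0.46, 0.36} → pass.
TB (methods 2·3): 0.49 vs {0.08, 0.05, 0.42, 0.28} → pass.
TC (methods 1·2): 0.40 vs {0.47, 0.35, 0.40, 0.38} → fail.
TC (methods 1·3): 0.63 vs {0.31, 0.31, 0.36, 0.46} → pass.
TC (methods 2·3): 0.41 vs {0.25, 0.42, 0.28, 0.42} → fail.
3 of 9 fail.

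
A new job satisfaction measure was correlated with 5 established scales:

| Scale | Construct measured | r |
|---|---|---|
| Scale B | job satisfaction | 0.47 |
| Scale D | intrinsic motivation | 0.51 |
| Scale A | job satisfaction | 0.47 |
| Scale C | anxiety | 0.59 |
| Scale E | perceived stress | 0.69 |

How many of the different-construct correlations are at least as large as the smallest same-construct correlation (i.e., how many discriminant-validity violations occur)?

Convergent (same construct = job satisfaction): Scale B, Scale A.
Smallest convergent = 0.47. Discriminant values: 0.51, 0.59, 0.69; count ≥ 0.47 → 3.

3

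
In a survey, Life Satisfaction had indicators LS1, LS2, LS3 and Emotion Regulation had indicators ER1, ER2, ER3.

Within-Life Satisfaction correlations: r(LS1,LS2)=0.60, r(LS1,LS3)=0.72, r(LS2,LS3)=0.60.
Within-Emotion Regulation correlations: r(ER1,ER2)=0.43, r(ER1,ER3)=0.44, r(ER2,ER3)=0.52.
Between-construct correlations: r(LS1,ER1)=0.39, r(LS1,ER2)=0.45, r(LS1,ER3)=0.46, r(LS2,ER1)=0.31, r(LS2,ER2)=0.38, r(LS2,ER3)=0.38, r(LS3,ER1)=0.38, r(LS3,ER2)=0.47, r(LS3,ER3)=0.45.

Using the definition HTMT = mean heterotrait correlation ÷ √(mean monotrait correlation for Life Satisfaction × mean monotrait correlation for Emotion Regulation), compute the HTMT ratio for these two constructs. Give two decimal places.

0.75

Between-construct mean = 3.67/9 = 0.4078.
Mean within-LS = 1.92/3 = 0.6400; mean within-ER = 1.39/3 = 0.4633.
Geometric mean = √(0.6400 × 0.4633) = 0.5445.
HTMT = 0.4078 / 0.5445 = 0.75.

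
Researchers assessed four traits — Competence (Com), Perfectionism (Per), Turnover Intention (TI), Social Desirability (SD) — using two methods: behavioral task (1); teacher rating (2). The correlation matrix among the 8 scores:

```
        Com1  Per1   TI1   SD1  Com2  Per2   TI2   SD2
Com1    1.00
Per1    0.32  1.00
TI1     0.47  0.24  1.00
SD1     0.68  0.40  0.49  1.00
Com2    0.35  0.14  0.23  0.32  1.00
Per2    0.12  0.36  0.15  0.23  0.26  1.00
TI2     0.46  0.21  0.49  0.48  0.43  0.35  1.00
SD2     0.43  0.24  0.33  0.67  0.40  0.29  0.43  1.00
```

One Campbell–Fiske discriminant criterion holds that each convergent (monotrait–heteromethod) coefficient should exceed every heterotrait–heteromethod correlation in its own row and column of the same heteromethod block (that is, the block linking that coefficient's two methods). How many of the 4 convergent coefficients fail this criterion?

1

Convergent coefficients and their comparison sets:
Com (methods 1·2): 0.35 vs {0.12, 0.14, 0.46, 0.23, 0.43, 0.32} → fail.
Per (methods 1·2): 0.36 vs {0.14, 0.12, 0.21, 0.15, 0.24, 0.23} → pass.
TI (methods 1·2): 0.49 vs {0.23, 0.46, 0.15, 0.21, 0.33, 0.48} → pass.
SD (methods 1·2): 0.67 vs {0.32, 0.43, 0.23, 0.24, 0.48, 0.33} → pass.
1 of 4 fail.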